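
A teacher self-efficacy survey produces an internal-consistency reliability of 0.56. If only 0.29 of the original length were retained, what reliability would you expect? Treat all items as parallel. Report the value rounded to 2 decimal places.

r_new = 0.29·0.56 / [1 + (0.29 − 1)·0.56]
r_new = 0.1624 / 0.6024 ≈ 0.2696

0.27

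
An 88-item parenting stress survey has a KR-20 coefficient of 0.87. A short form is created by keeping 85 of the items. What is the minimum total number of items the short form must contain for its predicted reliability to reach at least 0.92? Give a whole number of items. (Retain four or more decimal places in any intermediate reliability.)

Short-form reliability: n = 85/88 = 0.9659; r_85 = n·r/(1+(n−1)r) ≈ 0.8660
Then solve for n' with r_old = 0.8660, r_target = 0.92: n' = 0.92(1 − 0.8660)/[0.8660(1 − 0.92)] = 1.7794
Total items = 1.7794 × 85 = 151.25, rounded up to 152.

152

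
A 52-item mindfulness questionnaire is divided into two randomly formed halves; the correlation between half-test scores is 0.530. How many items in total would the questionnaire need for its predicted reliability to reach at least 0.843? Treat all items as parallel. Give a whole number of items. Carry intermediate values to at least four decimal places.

Corrected full-test reliability: r_full = 2 × 0.530 / (1 + 0.530) ≈ 0.6928
Solve Spearman-Brown for n: n = 0.843(1 − 0.6928) / [0.6928(1 − 0.843)] = 2.3809
Items = 2.3809 × 52 ≈ 123.81 → 124

124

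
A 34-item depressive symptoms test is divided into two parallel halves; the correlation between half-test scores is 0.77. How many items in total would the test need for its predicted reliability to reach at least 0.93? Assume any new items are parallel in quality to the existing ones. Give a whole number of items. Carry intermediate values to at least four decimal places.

68

Corrected full-test reliability: r_full = 2 × 0.77 / (1 + 0.77) ≈ 0.8701
n = r_tgt(1 − r_full) / [r_full(1 − r_tgt)] = 0.93 × 0.1299 / (0.8701 × 0.07) ≈ 1.9835
Required items = 1.9835 × 34 = 67.44, so 68 items.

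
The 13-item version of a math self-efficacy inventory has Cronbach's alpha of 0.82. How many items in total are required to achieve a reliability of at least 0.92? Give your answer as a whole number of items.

Rearranging the Spearman-Brown formula for n,
n = r*(1 − r) / [ r (1 − r*) ]
n = [0.92 × 0.18] / [0.82 × 0.08]
  = 0.1656 / 0.0656 = 2.5244
2.5244 × 13 = 32.82 → 33 items

33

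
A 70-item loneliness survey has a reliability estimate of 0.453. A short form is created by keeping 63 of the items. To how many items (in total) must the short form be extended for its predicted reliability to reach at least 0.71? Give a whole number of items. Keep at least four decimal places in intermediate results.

207

Short-form reliability: n = 63/70 = 0.9000; r_63 = n·r/(1+(n−1)r) ≈ 0.4270
Length factor from the short form to reach 0.71: n' = 0.71(1 − 0.4270) / [0.4270(1 − 0.71)] ≈ 3.2854
Total items = 3.2854 × 63 = 206.98, rounded up to 207.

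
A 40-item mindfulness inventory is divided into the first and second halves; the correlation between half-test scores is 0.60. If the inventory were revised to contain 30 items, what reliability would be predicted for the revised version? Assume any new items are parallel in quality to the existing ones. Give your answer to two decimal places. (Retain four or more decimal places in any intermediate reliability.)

Spearman-Brown correction (n = 2): r_full = 2·0.60/(1 + 0.60) = 0.7500
Then adjust to 30 items: n = 30/40 = 0.7500
r_new = n·r_full / (1 + (n − 1)·r_full) = 0.5625 / 0.8125 ≈ 0.6923

0.69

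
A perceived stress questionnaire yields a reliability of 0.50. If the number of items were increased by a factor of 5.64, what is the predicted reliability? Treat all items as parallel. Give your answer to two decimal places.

0.85

r_new = (5.64 × 0.50) / (1 + (5.64 − 1) × 0.50)
     = 2.8200 / 3.3200 = 0.8494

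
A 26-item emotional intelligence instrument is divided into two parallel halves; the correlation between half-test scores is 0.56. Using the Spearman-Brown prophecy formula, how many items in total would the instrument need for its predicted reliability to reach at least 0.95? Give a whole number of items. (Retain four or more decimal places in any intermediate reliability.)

r_full = 2(0.56)/(1 + 0.56) = 0.7179
Solve Spearman-Brown for n: n = 0.95(1 − 0.7179) / [0.7179(1 − 0.95)] = 7.4661
Required items = 7.4661 × 26 = 194.12, so 195 items.

195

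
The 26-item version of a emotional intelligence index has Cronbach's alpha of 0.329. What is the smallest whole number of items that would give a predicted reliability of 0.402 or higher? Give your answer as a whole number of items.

Rearranging the Spearman-Brown formula for n,
n = r*(1 − r) / [ r (1 − r*) ]
n = [0.402 × 0.671] / [0.329 × 0.598]
n = 0.269742 / 0.196742 ≈ 1.3710
So the test needs 1.3710 × 26 ≈ 35.65 items; rounding up, 36.

36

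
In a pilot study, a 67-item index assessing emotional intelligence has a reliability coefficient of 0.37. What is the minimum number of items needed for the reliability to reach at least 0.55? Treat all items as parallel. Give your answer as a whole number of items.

Spearman-Brown solved for the length factor n:
n = r_target (1 − r_old) / [ r_old (1 − r_target) ]
n = 0.55 × (1 − 0.37) / [ 0.37 × (1 − 0.55) ]
  = 0.3465 / 0.1665 = 2.0811
So the test needs 2.0811 × 67 ≈ 139.43 items; rounding up, 140.

140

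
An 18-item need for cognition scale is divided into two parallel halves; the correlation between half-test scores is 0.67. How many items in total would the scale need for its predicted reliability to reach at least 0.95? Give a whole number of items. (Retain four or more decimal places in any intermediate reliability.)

r_full = 2(0.67)/(1 + 0.67) = 0.8024
n = r_tgt(1 − r_full) / [r_full(1 − r_tgt)] = 0.95 × 0.1976 / (0.8024 × 0.05) ≈ 4.6790
Items = 4.6790 × 18 ≈ 84.22 → 85

85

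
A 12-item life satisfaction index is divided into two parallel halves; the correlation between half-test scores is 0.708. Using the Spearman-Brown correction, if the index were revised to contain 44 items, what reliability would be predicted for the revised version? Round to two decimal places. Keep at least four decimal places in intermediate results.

Spearman-Brown correction (n = 2): r_full = 2·0.708/(1 + 0.708) = 0.8290
Length factor from 12 to 44 items: n = 44/12 = 3.6667
r_new = n·r_full / (1 + (n − 1)·r_full) = 3.0397 / 3.2107 ≈ 0.9467

0.95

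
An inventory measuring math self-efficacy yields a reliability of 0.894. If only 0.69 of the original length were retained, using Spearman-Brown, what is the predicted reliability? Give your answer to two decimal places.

0.85

By Spearman-Brown, r_new = n r / (1 + (n − 1) r).
r_new = (0.69 × 0.894) / (1 + (0.69 − 1) × 0.894)
     = 0.6169 / 0.7229 = 0.8534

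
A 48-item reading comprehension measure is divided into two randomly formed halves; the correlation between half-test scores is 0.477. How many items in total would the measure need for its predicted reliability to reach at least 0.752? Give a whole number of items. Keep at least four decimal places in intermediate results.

r_full = 2(0.477)/(1 + 0.477) = 0.6459
n = r_tgt(1 − r_full) / [r_full(1 − r_tgt)] = 0.752 × 0.3541 / (0.6459 × 0.248) ≈ 1.6624
Items = 1.6624 × 48 ≈ 79.80 → 80

80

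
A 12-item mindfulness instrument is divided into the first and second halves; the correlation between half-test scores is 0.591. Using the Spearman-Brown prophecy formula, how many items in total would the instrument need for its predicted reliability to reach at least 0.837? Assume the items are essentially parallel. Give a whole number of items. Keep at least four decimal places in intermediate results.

22

Corrected full-test reliability: r_full = 2 × 0.591 / (1 + 0.591) ≈ 0.7429
n = r_tgt(1 − r_full) / [r_full(1 − r_tgt)] = 0.837 × 0.2571 / (0.7429 × 0.163) ≈ 1.7771
Required items = 1.7771 × 12 = 21.33, so 22 items.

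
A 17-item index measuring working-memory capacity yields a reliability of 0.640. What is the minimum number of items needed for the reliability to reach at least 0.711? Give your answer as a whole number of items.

Rearranging the Spearman-Brown formula for n,
n = r*(1 − r) / [ r (1 − r*) ]
n = 0.711(1 − 0.640) / [0.640(1 − 0.711)]
  = 0.255960 / 0.184960 = 1.3839
Items needed = n × 17 = 1.3839 × 17 ≈ 23.53 → round up to 24

24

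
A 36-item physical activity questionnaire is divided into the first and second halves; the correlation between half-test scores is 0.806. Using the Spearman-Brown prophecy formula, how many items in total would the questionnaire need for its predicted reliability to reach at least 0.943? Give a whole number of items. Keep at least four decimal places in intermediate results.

72

Corrected full-test reliability: r_full = 2 × 0.806 / (1 + 0.806) ≈ 0.8926
n = r_tgt(1 − r_full) / [r_full(1 − r_tgt)] = 0.943 × 0.1074 / (0.8926 × 0.057) ≈ 1.9906
Required items = 1.9906 × 36 = 71.66, so 72 items.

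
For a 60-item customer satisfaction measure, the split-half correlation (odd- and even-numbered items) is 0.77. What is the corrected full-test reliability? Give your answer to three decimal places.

Each half is half the length of the full test, so the full test is n = 2 times a half.
r_full = 2r_hh / (1 + r_hh) = 2 × 0.77 / (1 + 0.77)
r_full = 1.5400 / 1.7700 ≈ 0.8701

0.870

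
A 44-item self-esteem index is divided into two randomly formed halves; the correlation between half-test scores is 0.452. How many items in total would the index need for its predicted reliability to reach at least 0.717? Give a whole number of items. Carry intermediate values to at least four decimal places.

68

Corrected full-test reliability: r_full = 2 × 0.452 / (1 + 0.452) ≈ 0.6226
Solve Spearman-Brown for n: n = 0.717(1 − 0.6226) / [0.6226(1 − 0.717)] = 1.5358
Required items = 1.5358 × 44 = 67.58, so 68 items.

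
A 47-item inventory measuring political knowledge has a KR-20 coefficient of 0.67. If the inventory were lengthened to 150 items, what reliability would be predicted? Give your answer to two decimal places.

The new length is 150/47 = 3.1915 times the old.
Apply the Spearman-Brown prophecy formula, r' = nr / [1 + (n − 1)r]:
r_new = 3.1915·0.67 / [1 + (3.1915 − 1)·0.67]
     = 2.1383 / 2.4683 = 0.8663

0.87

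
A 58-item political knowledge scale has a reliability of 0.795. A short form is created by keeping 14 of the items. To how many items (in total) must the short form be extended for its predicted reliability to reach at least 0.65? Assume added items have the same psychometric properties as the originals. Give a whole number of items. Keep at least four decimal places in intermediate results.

First, r for the 14-item form: n = 14/58 = 0.2414, so r_14 = 0.2414·0.795/(1 + (0.2414 − 1)·0.795) = 0.4835
Length factor from the short form to reach 0.65: n' = 0.65(1 − 0.4835) / [0.4835(1 − 0.65)] ≈ 1.9839
Total items = 1.9839 × 14 = 27.77, rounded up to 28.

28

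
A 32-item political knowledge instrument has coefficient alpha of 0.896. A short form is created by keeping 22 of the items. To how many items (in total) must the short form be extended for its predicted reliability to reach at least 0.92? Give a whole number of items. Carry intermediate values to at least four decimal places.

43

Short-form reliability: n = 22/32 = 0.6875; r_22 = n·r/(1+(n−1)r) ≈ 0.8556
Then solve for n' with r_old = 0.8556, r_target = 0.92: n' = 0.92(1 − 0.8556)/[0.8556(1 − 0.92)] = 1.9409
Total items = 1.9409 × 22 = 42.70, rounded up to 43.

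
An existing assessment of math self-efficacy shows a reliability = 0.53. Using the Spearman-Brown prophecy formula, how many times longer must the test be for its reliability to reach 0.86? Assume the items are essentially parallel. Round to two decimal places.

5.45

Spearman-Brown solved for the length factor n:
n = r_target (1 − r_old) / [ r_old (1 − r_target) ]
n = [0.86 × 0.47] / [0.53 × 0.14]
n = 0.4042 / 0.0742 ≈ 5.4474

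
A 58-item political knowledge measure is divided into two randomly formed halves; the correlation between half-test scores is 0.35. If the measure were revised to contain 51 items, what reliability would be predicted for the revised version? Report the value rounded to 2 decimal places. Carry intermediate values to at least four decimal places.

0.49

First correct the split-half correlation to full-test reliability: r_full = 2 × 0.35 / (1 + 0.35) ≈ 0.5185
Length factor from 58 to 51 items: n = 51/58 = 0.8793
r_new = n·r_full / (1 + (n − 1)·r_full) = 0.4559 / 0.9374 ≈ 0.4863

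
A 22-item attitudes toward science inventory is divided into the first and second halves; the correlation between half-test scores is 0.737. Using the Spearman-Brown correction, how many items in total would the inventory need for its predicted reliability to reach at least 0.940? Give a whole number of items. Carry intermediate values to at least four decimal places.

r_full = 2(0.737)/(1 + 0.737) = 0.8486
n = r_tgt(1 − r_full) / [r_full(1 − r_tgt)] = 0.940 × 0.1514 / (0.8486 × 0.060) ≈ 2.7951
Items = 2.7951 × 22 ≈ 61.49 → 62

62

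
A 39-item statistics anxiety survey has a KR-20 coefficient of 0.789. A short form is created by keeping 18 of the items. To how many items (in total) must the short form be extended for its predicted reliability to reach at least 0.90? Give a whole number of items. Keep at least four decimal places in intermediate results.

94

Short-form reliability: n = 18/39 = 0.4615; r_18 = n·r/(1+(n−1)r) ≈ 0.6331
Length factor from the short form to reach 0.90: n' = 0.90(1 − 0.6331) / [0.6331(1 − 0.90)] ≈ 5.2158
Total items = 5.2158 × 18 = 93.88, rounded up to 94.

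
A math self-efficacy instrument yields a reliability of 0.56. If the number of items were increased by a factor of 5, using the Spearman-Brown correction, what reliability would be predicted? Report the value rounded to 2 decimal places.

Apply the Spearman-Brown prophecy formula, r' = nr / [1 + (n − 1)r]:
r_new = 5·0.56 / [1 + (5 − 1)·0.56]
     = 2.8000 / 3.2400 = 0.8642

0.86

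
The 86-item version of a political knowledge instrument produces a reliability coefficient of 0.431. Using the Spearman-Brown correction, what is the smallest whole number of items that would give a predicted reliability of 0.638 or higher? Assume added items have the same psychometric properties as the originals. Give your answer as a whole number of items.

201

Rearranging the Spearman-Brown formula for n,
n = r_target (1 − r_old) / [ r_old (1 − r_target) ]
n = [0.638 × 0.569] / [0.431 × 0.362]
  = 0.363022 / 0.156022 = 2.3267
So the test needs 2.3267 × 86 ≈ 200.10 items; rounding up, 201.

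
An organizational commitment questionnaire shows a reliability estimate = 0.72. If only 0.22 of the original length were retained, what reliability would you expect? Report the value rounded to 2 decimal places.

0.36

r_new = (0.22 × 0.72) / (1 + (0.22 − 1) × 0.72)
     = 0.1584 / 0.4384 = 0.3613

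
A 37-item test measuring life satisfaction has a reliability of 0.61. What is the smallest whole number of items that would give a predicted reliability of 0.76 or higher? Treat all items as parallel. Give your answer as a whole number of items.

n = 0.76 × (1 − 0.61) / [ 0.61 × (1 − 0.76) ]
n = 0.2964 / 0.1464 ≈ 2.0246
So the test needs 2.0246 × 37 ≈ 74.91 items; rounding up, 75.

75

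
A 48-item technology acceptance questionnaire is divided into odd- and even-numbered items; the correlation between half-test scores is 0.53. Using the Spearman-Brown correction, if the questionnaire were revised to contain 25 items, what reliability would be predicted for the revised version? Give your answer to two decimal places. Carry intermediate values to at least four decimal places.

Spearman-Brown correction (n = 2): r_full = 2·0.53/(1 + 0.53) = 0.6928
Then adjust to 25 items: n = 25/48 = 0.5208
r_new = n·r_full / (1 + (n − 1)·r_full) = 0.3608 / 0.6680 ≈ 0.5401

0.54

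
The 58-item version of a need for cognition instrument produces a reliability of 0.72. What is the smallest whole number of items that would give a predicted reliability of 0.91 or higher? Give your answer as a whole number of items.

Rearranging the Spearman-Brown formula for n,
n = r*(1 − r) / [ r (1 − r*) ]
n = 0.91 × (1 − 0.72) / [ 0.72 × (1 − 0.91) ]
n = 0.2548 / 0.0648 ≈ 3.9321
So the test needs 3.9321 × 58 ≈ 228.06 items; rounding up, 229.

229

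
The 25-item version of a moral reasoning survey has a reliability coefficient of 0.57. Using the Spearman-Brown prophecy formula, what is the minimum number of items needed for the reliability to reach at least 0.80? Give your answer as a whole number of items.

Rearranging the Spearman-Brown formula for n,
n = r_target (1 − r_old) / [ r_old (1 − r_target) ]
n = 0.80 × (1 − 0.57) / [ 0.57 × (1 − 0.80) ]
  = 0.3440 / 0.1140 = 3.0175
Items needed = n × 25 = 3.0175 × 25 ≈ 75.44 → round up to 76

76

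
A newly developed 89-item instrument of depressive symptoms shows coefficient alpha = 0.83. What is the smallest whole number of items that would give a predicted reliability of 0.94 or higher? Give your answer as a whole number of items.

286

n = [0.94 × 0.17] / [0.83 × 0.06]
  = 0.1598 / 0.0498 = 3.2088
3.2088 × 89 = 285.58 → 286 items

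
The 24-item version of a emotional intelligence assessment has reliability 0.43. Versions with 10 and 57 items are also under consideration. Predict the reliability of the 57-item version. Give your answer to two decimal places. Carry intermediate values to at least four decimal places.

The 10-item form is not needed; work directly from the 24-item form with n = 57/24 = 2.3750.
r_{57} = n·r / (1 + (n − 1)·r) = 1.0212 / 1.5913 ≈ 0.6417

0.64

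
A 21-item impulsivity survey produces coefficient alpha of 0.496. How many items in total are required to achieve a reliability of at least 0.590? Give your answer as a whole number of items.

31

Invert Spearman-Brown to solve for n:
n = r*(1 − r) / [ r (1 − r*) ]
n = 0.590 × (1 − 0.496) / [ 0.496 × (1 − 0.590) ]
  = 0.297360 / 0.203360 = 1.4622
1.4622 × 21 = 30.71 → 31 items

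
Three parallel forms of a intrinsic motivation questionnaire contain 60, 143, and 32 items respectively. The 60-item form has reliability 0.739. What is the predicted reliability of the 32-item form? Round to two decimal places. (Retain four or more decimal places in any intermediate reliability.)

The 143-item form is not needed; work directly from the 60-item form with n = 32/60 = 0.5333.
r_{32} = n·r / (1 + (n − 1)·r) = 0.3941 / 0.6551 ≈ 0.6016

0.60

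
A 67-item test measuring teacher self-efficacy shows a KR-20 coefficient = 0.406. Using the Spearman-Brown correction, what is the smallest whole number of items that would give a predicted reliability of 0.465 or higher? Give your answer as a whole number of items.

86

Invert Spearman-Brown to solve for n:
n = r_target (1 − r_old) / [ r_old (1 − r_target) ]
n = 0.465(1 − 0.406) / [0.406(1 − 0.465)]
n = 0.276210 / 0.217210 ≈ 1.2716
1.2716 × 67 = 85.20 → 86 items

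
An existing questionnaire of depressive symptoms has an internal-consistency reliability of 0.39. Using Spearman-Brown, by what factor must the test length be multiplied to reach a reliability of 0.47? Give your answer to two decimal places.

1.39

n = 0.47 × (1 − 0.39) / [ 0.39 × (1 − 0.47) ]
n = 0.2867 / 0.2067 ≈ 1.3870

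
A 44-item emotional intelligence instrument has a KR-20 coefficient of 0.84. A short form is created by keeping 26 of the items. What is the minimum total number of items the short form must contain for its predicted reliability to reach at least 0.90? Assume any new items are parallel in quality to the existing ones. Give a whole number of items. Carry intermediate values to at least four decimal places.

First, r for the 26-item form: n = 26/44 = 0.5909, so r_26 = 0.5909·0.84/(1 + (0.5909 − 1)·0.84) = 0.7562
Then solve for n' with r_old = 0.7562, r_target = 0.90: n' = 0.90(1 − 0.7562)/[0.7562(1 − 0.90)] = 2.9016
Total items = 2.9016 × 26 = 75.44, rounded up to 76.

76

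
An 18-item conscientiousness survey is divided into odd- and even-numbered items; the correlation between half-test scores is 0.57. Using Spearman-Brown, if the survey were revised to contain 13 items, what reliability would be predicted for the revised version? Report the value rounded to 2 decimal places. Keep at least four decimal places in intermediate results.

Full-test reliability from the split-half r: r_full = 2(0.57)/(1 + 0.57) = 0.7261
Then adjust to 13 items: n = 13/18 = 0.7222
r_new = n·r_full / (1 + (n − 1)·r_full) = 0.5244 / 0.7983 ≈ 0.6569

0.66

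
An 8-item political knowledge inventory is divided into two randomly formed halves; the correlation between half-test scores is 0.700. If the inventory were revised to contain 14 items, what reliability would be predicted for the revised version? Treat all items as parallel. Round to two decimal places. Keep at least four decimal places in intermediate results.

Spearman-Brown correction (n = 2): r_full = 2·0.700/(1 + 0.700) = 0.8235
Length factor from 8 to 14 items: n = 14/8 = 1.7500
r_new = n·r_full / (1 + (n − 1)·r_full) = 1.4411 / 1.6176 ≈ 0.8909

0.89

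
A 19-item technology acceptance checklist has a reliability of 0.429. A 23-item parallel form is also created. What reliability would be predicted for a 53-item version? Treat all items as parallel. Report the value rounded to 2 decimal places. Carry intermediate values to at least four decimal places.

0.68

The 23-item form is not needed; work directly from the 19-item form with n = 53/19 = 2.7895.
r_{53} = n·r / (1 + (n − 1)·r) = 1.1967 / 1.7677 ≈ 0.6770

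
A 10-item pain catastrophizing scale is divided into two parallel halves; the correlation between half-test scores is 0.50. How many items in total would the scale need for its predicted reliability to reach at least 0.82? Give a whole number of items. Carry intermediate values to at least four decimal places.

Corrected full-test reliability: r_full = 2 × 0.50 / (1 + 0.50) ≈ 0.6667
Solve Spearman-Brown for n: n = 0.82(1 − 0.6667) / [0.6667(1 − 0.82)] = 2.2774
Items = 2.2774 × 10 ≈ 22.77 → 23

23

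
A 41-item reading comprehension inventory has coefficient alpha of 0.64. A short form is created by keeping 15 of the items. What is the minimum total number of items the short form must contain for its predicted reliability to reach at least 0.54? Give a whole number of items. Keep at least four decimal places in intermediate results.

28

Short-form reliability: n = 15/41 = 0.3659; r_15 = n·r/(1+(n−1)r) ≈ 0.3941
Then solve for n' with r_old = 0.3941, r_target = 0.54: n' = 0.54(1 − 0.3941)/[0.3941(1 − 0.54)] = 1.8048
Total items = 1.8048 × 15 = 27.07, rounded up to 28.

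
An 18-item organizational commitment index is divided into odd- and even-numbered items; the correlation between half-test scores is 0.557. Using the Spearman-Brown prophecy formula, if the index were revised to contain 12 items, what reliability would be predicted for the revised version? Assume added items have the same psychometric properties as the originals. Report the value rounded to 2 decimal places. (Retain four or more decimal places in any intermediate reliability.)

Spearman-Brown correction (n = 2): r_full = 2·0.557/(1 + 0.557) = 0.7155
Length factor from 18 to 12 items: n = 12/18 = 0.6667
r_new = n·r_full / (1 + (n − 1)·r_full) = 0.4770 / 0.7615 ≈ 0.6264

0.63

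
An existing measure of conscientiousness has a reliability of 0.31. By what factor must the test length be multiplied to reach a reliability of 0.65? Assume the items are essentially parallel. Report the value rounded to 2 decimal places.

4.13

n = 0.65 × (1 − 0.31) / [ 0.31 × (1 − 0.65) ]
  = 0.4485 / 0.1085 = 4.1336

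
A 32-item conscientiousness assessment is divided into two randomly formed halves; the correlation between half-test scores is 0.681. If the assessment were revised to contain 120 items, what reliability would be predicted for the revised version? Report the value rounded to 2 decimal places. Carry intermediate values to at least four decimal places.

First correct the split-half correlation to full-test reliability: r_full = 2 × 0.681 / (1 + 0.681) ≈ 0.8102
Length factor from 32 to 120 items: n = 120/32 = 3.7500
r_new = n·r_full / (1 + (n − 1)·r_full) = 3.0383 / 3.2281 ≈ 0.9412

0.94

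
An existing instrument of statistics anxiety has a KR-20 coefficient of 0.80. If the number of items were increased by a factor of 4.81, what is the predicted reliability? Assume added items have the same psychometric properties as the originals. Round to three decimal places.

r_new = 4.81·0.80 / [1 + (4.81 − 1)·0.80]
     = 3.8480 / 4.0480 = 0.9506

0.951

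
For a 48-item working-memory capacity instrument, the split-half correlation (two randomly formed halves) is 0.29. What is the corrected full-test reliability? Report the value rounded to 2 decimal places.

The full test is twice the length of either half (n = 2).
r_full = 2r_hh / (1 + r_hh) = 2 × 0.29 / (1 + 0.29)
r_full = 0.5800 / 1.2900 ≈ 0.4496

0.45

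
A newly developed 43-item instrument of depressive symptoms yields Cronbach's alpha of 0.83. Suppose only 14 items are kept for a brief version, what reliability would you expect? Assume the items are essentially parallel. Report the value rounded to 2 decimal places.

0.61

The new length is 14/43 = 0.3256 times the old.
By Spearman-Brown, r_new = n r / (1 + (n − 1) r).
r_new = (0.3256 × 0.83) / (1 + (0.3256 − 1) × 0.83)
r_new = 0.2702 / 0.4402 ≈ 0.6138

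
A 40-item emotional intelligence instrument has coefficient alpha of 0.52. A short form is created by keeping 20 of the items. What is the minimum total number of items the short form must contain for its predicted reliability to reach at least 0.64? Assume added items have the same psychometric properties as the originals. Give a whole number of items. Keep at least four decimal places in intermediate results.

Short-form reliability: n = 20/40 = 0.5000; r_20 = n·r/(1+(n−1)r) ≈ 0.3514
Length factor from the short form to reach 0.64: n' = 0.64(1 − 0.3514) / [0.3514(1 − 0.64)] ≈ 3.2814
Items = 3.2814 × 20 ≈ 65.63 → 66

66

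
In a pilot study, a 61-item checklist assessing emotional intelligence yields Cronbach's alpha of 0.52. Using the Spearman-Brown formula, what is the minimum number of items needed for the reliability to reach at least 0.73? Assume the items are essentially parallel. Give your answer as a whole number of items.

153

Spearman-Brown solved for the length factor n:
n = r_target (1 − r_old) / [ r_old (1 − r_target) ]
n = 0.73(1 − 0.52) / [0.52(1 − 0.73)]
  = 0.3504 / 0.1404 = 2.4957
So the test needs 2.4957 × 61 ≈ 152.24 items; rounding up, 153.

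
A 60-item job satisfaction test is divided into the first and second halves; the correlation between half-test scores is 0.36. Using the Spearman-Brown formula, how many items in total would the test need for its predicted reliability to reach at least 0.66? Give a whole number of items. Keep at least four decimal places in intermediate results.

104

r_full = 2(0.36)/(1 + 0.36) = 0.5294
n = r_tgt(1 − r_full) / [r_full(1 − r_tgt)] = 0.66 × 0.4706 / (0.5294 × 0.34) ≈ 1.7256
Items = 1.7256 × 60 ≈ 103.54 → 104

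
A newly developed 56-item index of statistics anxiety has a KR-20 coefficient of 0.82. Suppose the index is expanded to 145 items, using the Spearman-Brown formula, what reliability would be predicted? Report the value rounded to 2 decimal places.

0.92

Length ratio n = 145/56 = 2.5893
r_new = 2.5893·0.82 / [1 + (2.5893 − 1)·0.82]
     = 2.1232 / 2.3032 = 0.9218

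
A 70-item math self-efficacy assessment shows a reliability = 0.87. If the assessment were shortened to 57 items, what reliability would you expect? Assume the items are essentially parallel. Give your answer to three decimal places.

0.845

Length ratio n = 57/70 = 0.8143
r_new = (0.8143 × 0.87) / (1 + (0.8143 − 1) × 0.87)
r_new = 0.7084 / 0.8384 ≈ 0.8449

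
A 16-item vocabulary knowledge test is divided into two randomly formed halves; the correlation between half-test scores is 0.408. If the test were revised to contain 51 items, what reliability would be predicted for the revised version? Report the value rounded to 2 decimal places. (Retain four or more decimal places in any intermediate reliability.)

0.81

First correct the split-half correlation to full-test reliability: r_full = 2 × 0.408 / (1 + 0.408) ≈ 0.5795
Length factor from 16 to 51 items: n = 51/16 = 3.1875
r_new = n·r_full / (1 + (n − 1)·r_full) = 1.8472 / 2.2677 ≈ 0.8146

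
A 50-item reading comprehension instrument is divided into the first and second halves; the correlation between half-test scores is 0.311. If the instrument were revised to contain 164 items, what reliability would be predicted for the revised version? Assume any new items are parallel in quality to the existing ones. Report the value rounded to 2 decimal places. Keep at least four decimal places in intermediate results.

First correct the split-half correlation to full-test reliability: r_full = 2 × 0.311 / (1 + 0.311) ≈ 0.4744
Then adjust to 164 items: n = 164/50 = 3.2800
r_new = n·r_full / (1 + (n − 1)·r_full) = 1.5560 / 2.0816 ≈ 0.7475

0.75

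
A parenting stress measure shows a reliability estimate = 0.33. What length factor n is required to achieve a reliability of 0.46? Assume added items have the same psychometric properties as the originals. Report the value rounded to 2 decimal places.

1.73

Rearranging the Spearman-Brown formula for n,
n = r_target (1 − r_old) / [ r_old (1 − r_target) ]
n = 0.46(1 − 0.33) / [0.33(1 − 0.46)]
  = 0.3082 / 0.1782 = 1.7295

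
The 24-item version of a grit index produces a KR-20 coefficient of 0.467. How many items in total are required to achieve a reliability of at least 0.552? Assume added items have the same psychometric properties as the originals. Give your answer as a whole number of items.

n = 0.552(1 − 0.467) / [0.467(1 − 0.552)]
n = 0.294216 / 0.209216 ≈ 1.4063
1.4063 × 24 = 33.75 → 34 items

34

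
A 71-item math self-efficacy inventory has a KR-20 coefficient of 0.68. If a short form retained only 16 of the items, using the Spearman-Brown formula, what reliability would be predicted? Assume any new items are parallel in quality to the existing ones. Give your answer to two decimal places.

The new length is 16/71 = 0.2254 times the old.
r_new = 0.2254·0.68 / [1 + (0.2254 − 1)·0.68]
     = 0.1533 / 0.4733 = 0.3239

0.32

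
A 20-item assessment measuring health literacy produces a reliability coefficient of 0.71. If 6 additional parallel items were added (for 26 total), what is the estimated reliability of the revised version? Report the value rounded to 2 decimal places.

0.76

Length ratio n = 26/20 = 1.3
By Spearman-Brown, r_new = n r / (1 + (n − 1) r).
r_new = (1.3 × 0.71) / (1 + (1.3 − 1) × 0.71)
     = 0.9230 / 1.2130 = 0.7609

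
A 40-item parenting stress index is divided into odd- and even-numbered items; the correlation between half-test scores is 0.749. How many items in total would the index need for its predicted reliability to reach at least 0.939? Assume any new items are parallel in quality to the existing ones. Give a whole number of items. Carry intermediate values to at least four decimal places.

104

r_full = 2(0.749)/(1 + 0.749) = 0.8565
n = r_tgt(1 − r_full) / [r_full(1 − r_tgt)] = 0.939 × 0.1435 / (0.8565 × 0.061) ≈ 2.5791
Required items = 2.5791 × 40 = 103.16, so 104 items.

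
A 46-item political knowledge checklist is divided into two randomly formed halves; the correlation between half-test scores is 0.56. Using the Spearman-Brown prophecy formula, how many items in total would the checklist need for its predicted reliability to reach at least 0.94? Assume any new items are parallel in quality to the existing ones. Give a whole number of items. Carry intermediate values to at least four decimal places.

284

r_full = 2(0.56)/(1 + 0.56) = 0.7179
Solve Spearman-Brown for n: n = 0.94(1 − 0.7179) / [0.7179(1 − 0.94)] = 6.1562
Items = 6.1562 × 46 ≈ 283.19 → 284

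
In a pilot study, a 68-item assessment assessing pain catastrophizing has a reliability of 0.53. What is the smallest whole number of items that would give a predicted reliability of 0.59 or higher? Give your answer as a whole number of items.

Rearranging the Spearman-Brown formula for n,
n = r_target (1 − r_old) / [ r_old (1 − r_target) ]
n = 0.59 × (1 − 0.53) / [ 0.53 × (1 − 0.59) ]
n = 0.2773 / 0.2173 ≈ 1.2761
1.2761 × 68 = 86.77 → 87 items

87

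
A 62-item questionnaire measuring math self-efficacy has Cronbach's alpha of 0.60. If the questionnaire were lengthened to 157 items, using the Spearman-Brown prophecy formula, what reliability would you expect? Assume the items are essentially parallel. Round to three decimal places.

0.792

n = 157/62 = 2.5323
r_new = 2.5323·0.60 / [1 + (2.5323 − 1)·0.60]
r_new = 1.5194 / 1.9194 ≈ 0.7916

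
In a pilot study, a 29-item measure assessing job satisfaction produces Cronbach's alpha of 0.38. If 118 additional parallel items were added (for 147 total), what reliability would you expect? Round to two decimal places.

The new length is 147/29 = 5.069 times the old.
r_new = 5.069·0.38 / [1 + (5.069 − 1)·0.38]
r_new = 1.9262 / 2.5462 ≈ 0.7565

0.76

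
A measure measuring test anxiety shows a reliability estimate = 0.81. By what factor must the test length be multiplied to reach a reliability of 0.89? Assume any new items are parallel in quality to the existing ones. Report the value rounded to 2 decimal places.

Invert Spearman-Brown to solve for n:
n = r*(1 − r) / [ r (1 − r*) ]
n = 0.89(1 − 0.81) / [0.81(1 − 0.89)]
n = 0.1691 / 0.0891 ≈ 1.8979

1.90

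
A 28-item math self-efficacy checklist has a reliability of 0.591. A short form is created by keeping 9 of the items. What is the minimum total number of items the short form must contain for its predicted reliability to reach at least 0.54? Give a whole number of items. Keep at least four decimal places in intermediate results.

First, r for the 9-item form: n = 9/28 = 0.3214, so r_9 = 0.3214·0.591/(1 + (0.3214 − 1)·0.591) = 0.3171
Then solve for n' with r_old = 0.3171, r_target = 0.54: n' = 0.54(1 − 0.3171)/[0.3171(1 − 0.54)] = 2.5281
Items = 2.5281 × 9 ≈ 22.75 → 23

23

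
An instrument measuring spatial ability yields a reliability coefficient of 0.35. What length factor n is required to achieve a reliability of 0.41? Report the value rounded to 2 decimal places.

n = 0.41(1 − 0.35) / [0.35(1 − 0.41)]
n = 0.2665 / 0.2065 ≈ 1.2906

1.29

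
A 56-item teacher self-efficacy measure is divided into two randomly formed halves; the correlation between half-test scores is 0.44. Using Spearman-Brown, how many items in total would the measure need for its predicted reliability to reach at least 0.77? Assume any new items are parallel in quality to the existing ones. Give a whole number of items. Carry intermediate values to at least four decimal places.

r_full = 2(0.44)/(1 + 0.44) = 0.6111
n = r_tgt(1 − r_full) / [r_full(1 − r_tgt)] = 0.77 × 0.3889 / (0.6111 × 0.23) ≈ 2.1305
Required items = 2.1305 × 56 = 119.31, so 120 items.

120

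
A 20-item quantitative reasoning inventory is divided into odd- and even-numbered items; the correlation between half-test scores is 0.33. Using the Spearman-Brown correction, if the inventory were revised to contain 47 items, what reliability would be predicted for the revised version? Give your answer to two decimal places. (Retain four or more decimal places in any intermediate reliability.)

0.70

Full-test reliability from the split-half r: r_full = 2(0.33)/(1 + 0.33) = 0.4962
Length factor from 20 to 47 items: n = 47/20 = 2.3500
r_new = n·r_full / (1 + (n − 1)·r_full) = 1.1661 / 1.6699 ≈ 0.6983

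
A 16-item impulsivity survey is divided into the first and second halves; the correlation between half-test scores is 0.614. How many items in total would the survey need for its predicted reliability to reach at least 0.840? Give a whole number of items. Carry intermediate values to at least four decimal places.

Corrected full-test reliability: r_full = 2 × 0.614 / (1 + 0.614) ≈ 0.7608
n = r_tgt(1 − r_full) / [r_full(1 − r_tgt)] = 0.840 × 0.2392 / (0.7608 × 0.160) ≈ 1.6506
Items = 1.6506 × 16 ≈ 26.41 → 27

27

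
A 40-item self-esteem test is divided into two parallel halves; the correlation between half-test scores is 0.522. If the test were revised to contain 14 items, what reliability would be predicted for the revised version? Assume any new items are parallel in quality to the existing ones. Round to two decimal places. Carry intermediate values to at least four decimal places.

0.43

Spearman-Brown correction (n = 2): r_full = 2·0.522/(1 + 0.522) = 0.6859
Length factor from 40 to 14 items: n = 14/40 = 0.3500
r_new = n·r_full / (1 + (n − 1)·r_full) = 0.2401 / 0.5542 ≈ 0.4332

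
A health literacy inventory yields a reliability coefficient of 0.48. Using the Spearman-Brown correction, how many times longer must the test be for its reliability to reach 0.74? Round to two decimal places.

Spearman-Brown solved for the length factor n:
n = r_target (1 − r_old) / [ r_old (1 − r_target) ]
n = [0.74 × 0.52] / [0.48 × 0.26]
  = 0.3848 / 0.1248 = 3.0833

3.08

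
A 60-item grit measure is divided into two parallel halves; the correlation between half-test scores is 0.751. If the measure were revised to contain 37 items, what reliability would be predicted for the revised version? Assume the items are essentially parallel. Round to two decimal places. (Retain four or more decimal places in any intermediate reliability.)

0.79

Full-test reliability from the split-half r: r_full = 2(0.751)/(1 + 0.751) = 0.8578
Then adjust to 37 items: n = 37/60 = 0.6167
r_new = n·r_full / (1 + (n − 1)·r_full) = 0.5290 / 0.6712 ≈ 0.7881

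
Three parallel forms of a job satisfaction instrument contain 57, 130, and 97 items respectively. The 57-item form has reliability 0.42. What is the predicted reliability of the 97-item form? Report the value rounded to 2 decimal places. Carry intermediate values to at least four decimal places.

The 130-item form is not needed; work directly from the 57-item form with n = 97/57 = 1.7018.
r_{97} = n·r / (1 + (n − 1)·r) = 0.7148 / 1.2948 ≈ 0.5521

0.55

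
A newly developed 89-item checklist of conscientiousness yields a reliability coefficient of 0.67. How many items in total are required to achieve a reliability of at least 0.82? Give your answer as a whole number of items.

n = 0.82 × (1 − 0.67) / [ 0.67 × (1 − 0.82) ]
  = 0.2706 / 0.1206 = 2.2438
Items needed = n × 89 = 2.2438 × 89 ≈ 199.70 → round up to 200

200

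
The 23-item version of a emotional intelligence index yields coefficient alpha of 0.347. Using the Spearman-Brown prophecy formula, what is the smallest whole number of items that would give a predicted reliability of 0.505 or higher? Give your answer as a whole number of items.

n = 0.505(1 − 0.347) / [0.347(1 − 0.505)]
n = 0.329765 / 0.171765 ≈ 1.9199
1.9199 × 23 = 44.16 → 45 items

45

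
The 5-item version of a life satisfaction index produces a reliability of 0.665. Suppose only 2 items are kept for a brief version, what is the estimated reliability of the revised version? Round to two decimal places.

0.44

Length ratio n = 2/5 = 0.4
r_new = 0.4·0.665 / [1 + (0.4 − 1)·0.665]
     = 0.2660 / 0.6010 = 0.4426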